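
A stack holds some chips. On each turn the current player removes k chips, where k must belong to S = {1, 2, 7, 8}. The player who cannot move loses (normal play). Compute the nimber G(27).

G(0) = 0
G(1) = mex{0} = 1
G(2) = mex{1,0} = 2
G(3) = mex{2,1} = 0
G(4) = mex{0,2} = 1
G(5) = mex{1,0} = 2
G(6) = mex{2,1} = 0
G(7) = mex{0,2,0} = 1
G(8) = mex{1,0,1,0} = 2
G(9) = mex{2,1,2,1} = 0
G(10) = mex{0,2,0,2} = 1
G(11) = mex{1,0,1,0} = 2
G(12) = mex{2,1,2,1} = 0
G(13) = mex{0,2,0,2} = 1
G(14) = mex{1,0,1,0} = 2
G(15) = mex{2,1,2,1} = 0
G(16) = mex{0,2,0,2} = 1
G(17) = mex{1,0,1,0} = 2
G(18) = mex{2,1,2,1} = 0
G(19) = mex{0,2,0,2} = 1
G(20) = mex{1,0,1,0} = 2
G(21) = mex{2,1,2,1} = 0
G(22) = mex{0,2,0,2} = 1
G(23) = mex{1,0,1,0} = 2
G(24) = mex{2,1,2,1} = 0
G(25) = mex{0,2,0,2} = 1
G(26) = mex{1,0,1,0} = 2
G(27) = mex{2,1,2,1} = 0

0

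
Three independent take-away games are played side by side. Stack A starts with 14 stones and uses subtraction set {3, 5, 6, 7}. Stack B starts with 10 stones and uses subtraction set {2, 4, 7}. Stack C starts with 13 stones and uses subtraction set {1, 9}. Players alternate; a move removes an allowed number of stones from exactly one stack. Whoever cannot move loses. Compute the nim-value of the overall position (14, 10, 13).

2

Stack A, S = {3, 5, 6, 7}:
G(0) = 0
G(1) = mex{} = 0
G(2) = mex{} = 0
G(3) = mex{0} = 1
G(4) = mex{0} = 1
G(5) = mex{0,0} = 1
G(6) = mex{1,0,0} = 2
G(7) = mex{1,0,0,0} = 2
G(8) = mex{1,1,0,0} = 2
G(9) = mex{2,1,1,0} = 3
G(10) = mex{2,1,1,1} = 0
G(11) = mex{2,2,1,1} = 0
G(12) = mex{3,2,2,1} = 0
G(13) = mex{0,2,2,2} = 1
G(14) = mex{0,3,2,2} = 1
G_A(14) = 1.
Stack B, S = {2, 4, 7}:
n :  0  1  2  3  4  5  6  7  8  9 10
G :  0  0  1  1  2  2  0  3  1  0  2
G_B(10) = 2.
Stack C, S = {1, 9}:
n :  0  1  2  3  4  5  6  7  8  9 10 11 12 13
G :  0  1  0  1  0  1  0  1  0  1  0  1  0  1
G_C(13) = 1.
Combined Grundy value = 1 ⊕ 2 ⊕ 1 = 2.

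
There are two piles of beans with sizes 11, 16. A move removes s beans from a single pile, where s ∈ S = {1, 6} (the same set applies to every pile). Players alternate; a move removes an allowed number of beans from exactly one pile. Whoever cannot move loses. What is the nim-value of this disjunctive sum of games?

All piles use S = {1, 6}:
G(0) = 0
G(1) = mex{0} = 1
G(2) = mex{1} = 0
G(3) = mex{0} = 1
G(4) = mex{1} = 0
G(5) = mex{0} = 1
G(6) = mex{1,0} = 2
G(7) = mex{2,1} = 0
G(8) = mex{0,0} = 1
G(9) = mex{1,1} = 0
G(10) = mex{0,0} = 1
G(11) = mex{1,1} = 0
G(12) = mex{0,2} = 1
G(13) = mex{1,0} = 2
G(14) = mex{2,1} = 0
G(15) = mex{0,0} = 1
G(16) = mex{1,1} = 0
Pile A: G(11) = 0.
Pile B: G(16) = 0.
Combined Grundy value = 0 ⊕ 0 = 0.

0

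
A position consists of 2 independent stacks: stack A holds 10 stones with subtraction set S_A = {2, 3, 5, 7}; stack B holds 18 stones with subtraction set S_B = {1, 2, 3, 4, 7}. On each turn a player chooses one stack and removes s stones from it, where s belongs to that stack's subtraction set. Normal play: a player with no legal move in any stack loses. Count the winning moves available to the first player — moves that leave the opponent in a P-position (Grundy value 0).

Stack A, S = {2, 3, 5, 7}:
G(0) = 0
G(1) = mex{} = 0
G(2) = mex{0} = 1
G(3) = mex{0,0} = 1
G(4) = mex{1,0} = 2
G(5) = mex{1,1,0} = 2
G(6) = mex{2,1,0} = 3
G(7) = mex{2,2,1,0} = 3
G(8) = mex{3,2,1,0} = 4
G(9) = mex{3,3,2,1} = 0
G(10) = mex{4,3,2,1} = 0
G_A(10) = 0.
Stack B, S = {1, 2, 3, 4, 7}:
n :  0  1  2  3  4  5  6  7  8  9 10 11 12 13 14 15 16 17 18
G :  0  1  2  3  4  0  1  2  3  4  0  1  2  3  4  0  1  2  3
G_B(18) = 3.
Combined Grundy value = 0 ⊕ 3 = 3.
A winning move leaves total XOR = 0, i.e. changes one component's Grundy value g to g ⊕ X where X is the current total.
Stack A: need g' = 0⊕3 = 3. Options: 10−2→G=4, 10−3→G=3, 10−5→G=2, 10−7→G=1. Hits: 1.
Stack B: need g' = 3⊕3 = 0. Options: 18−1→G=2, 18−2→G=1, 18−3→G=0, 18−4→G=4, 18−7→G=1. Hits: 1.

2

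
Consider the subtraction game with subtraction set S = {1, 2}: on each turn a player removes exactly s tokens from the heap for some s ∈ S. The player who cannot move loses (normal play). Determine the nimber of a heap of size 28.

1

n :  0  1  2  3  4  5  6  7  8  9 10 11 12 13 14 15 16 17 18 19 20 21 22 23 24 25 26 27 28
G :  0  1  2  0  1  2  0  1  2  0  1  2  0  1  2  0  1  2  0  1  2  0  1  2  0  1  2  0  1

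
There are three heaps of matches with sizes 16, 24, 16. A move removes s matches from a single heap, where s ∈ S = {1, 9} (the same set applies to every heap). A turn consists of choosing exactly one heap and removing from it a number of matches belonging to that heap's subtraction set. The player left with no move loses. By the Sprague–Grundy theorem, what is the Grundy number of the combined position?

All heaps use S = {1, 9}:
n :  0  1  2  3  4  5  6  7  8  9 10 11 12 13 14 15 16 17 18 19 20 21 22 23 24
G :  0  1  0  1  0  1  0  1  0  1  0  1  0  1  0  1  0  1  0  1  0  1  0  1  0
Heap A: G(16) = 0.
Heap B: G(24) = 0.
Heap C: G(16) = 0.
Combined Grundy value = 0 ⊕ 0 ⊕ 0 = 0.

0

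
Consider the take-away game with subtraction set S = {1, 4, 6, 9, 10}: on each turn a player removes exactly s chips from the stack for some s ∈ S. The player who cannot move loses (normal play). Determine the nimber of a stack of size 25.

G(0) = 0
G(1) = mex{0} = 1
G(2) = mex{1} = 0
G(3) = mex{0} = 1
G(4) = mex{1,0} = 2
G(5) = mex{2,1} = 0
G(6) = mex{0,0,0} = 1
G(7) = mex{1,1,1} = 0
G(8) = mex{0,2,0} = 1
G(9) = mex{1,0,1,0} = 2
G(10) = mex{2,1,2,1,0} = 3
G(11) = mex{3,0,0,0,1} = 2
G(12) = mex{2,1,1,1,0} = 3
G(13) = mex{3,2,0,2,1} = 4
G(14) = mex{4,3,1,0,2} = 5
G(15) = mex{5,2,2,1,0} = 3
G(16) = mex{3,3,3,0,1} = 2
G(17) = mex{2,4,2,1,0} = 3
G(18) = mex{3,5,3,2,1} = 0
G(19) = mex{0,3,4,3,2} = 1
G(20) = mex{1,2,5,2,3} = 0
G(21) = mex{0,3,3,3,2} = 1
G(22) = mex{1,0,2,4,3} = 5
G(23) = mex{5,1,3,5,4} = 0
G(24) = mex{0,0,0,3,5} = 1
G(25) = mex{1,1,1,2,3} = 0

0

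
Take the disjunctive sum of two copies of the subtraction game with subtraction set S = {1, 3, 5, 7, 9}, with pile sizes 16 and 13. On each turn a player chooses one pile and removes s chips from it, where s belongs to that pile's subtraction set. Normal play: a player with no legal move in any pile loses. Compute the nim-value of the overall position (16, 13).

All piles use S = {1, 3, 5, 7, 9}:
G(0) = 0
G(1) = mex{0} = 1
G(2) = mex{1} = 0
G(3) = mex{0,0} = 1
G(4) = mex{1,1} = 0
G(5) = mex{0,0,0} = 1
G(6) = mex{1,1,1} = 0
G(7) = mex{0,0,0,0} = 1
G(8) = mex{1,1,1,1} = 0
G(9) = mex{0,0,0,0,0} = 1
G(10) = mex{1,1,1,1,1} = 0
G(11) = mex{0,0,0,0,0} = 1
G(12) = mex{1,1,1,1,1} = 0
G(13) = mex{0,0,0,0,0} = 1
G(14) = mex{1,1,1,1,1} = 0
G(15) = mex{0,0,0,0,0} = 1
G(16) = mex{1,1,1,1,1} = 0
Pile A: G(16) = 0.
Pile B: G(13) = 1.
Combined Grundy value = 0 ⊕ 1 = 1.

1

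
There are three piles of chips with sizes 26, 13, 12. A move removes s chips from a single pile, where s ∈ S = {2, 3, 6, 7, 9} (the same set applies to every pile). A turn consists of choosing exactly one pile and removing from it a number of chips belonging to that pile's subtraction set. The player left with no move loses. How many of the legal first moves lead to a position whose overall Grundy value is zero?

All piles use S = {2, 3, 6, 7, 9}:
n :  0  1  2  3  4  5  6  7  8  9 10 11 12 13 14 15 16 17 18 19 20 21 22 23 24 25 26
G :  0  0  1  1  2  0  3  1  2  2  3  3  4  0  5  1  4  0  0  1  1  2  2  3  3  5  2
Pile A: G(26) = 2.
Pile B: G(13) = 0.
Pile C: G(12) = 4.
Combined Grundy value = 2 ⊕ 0 ⊕ 4 = 6.
A winning move leaves total XOR = 0, i.e. changes one component's Grundy value g to g ⊕ X where X is the current total.
Pile A: need g' = 2⊕6 = 4. Options: 26−2→G=3, 26−3→G=3, 26−6→G=1, 26−7→G=1, 26−9→G=0. Hits: 0.
Pile B: need g' = 0⊕6 = 6. Options: 13−2→G=3, 13−3→G=3, 13−6→G=1, 13−7→G=3, 13−9→G=2. Hits: 0.
Pile C: need g' = 4⊕6 = 2. Options: 12−2→G=3, 12−3→G=2, 12−6→G=3, 12−7→G=0, 12−9→G=1. Hits: 1.

1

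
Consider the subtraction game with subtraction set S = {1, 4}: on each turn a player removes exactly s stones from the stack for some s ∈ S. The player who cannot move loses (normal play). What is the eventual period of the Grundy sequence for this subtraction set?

G(0) = 0
G(1) = mex{0} = 1
G(2) = mex{1} = 0
G(3) = mex{0} = 1
G(4) = mex{1,0} = 2
G(5) = mex{2,1} = 0
G(6) = mex{0,0} = 1
G(7) = mex{1,1} = 0
G(8) = mex{0,2} = 1
G(9) = mex{1,0} = 2
G(10) = mex{2,1} = 0
G(11) = mex{0,0} = 1
G(12) = mex{1,1} = 0
G(13) = mex{0,2} = 1
G(14) = mex{1,0} = 2
G(n+5) = G(n) holds for n = 0,…,3 (a full window of length max(S) = 4), so the sequence is purely periodic with period 5.

5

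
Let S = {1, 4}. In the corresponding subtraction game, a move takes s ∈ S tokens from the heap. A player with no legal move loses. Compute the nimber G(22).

0

G(0) = 0
G(1) = mex{0} = 1
G(2) = mex{1} = 0
G(3) = mex{0} = 1
G(4) = mex{1,0} = 2
G(5) = mex{2,1} = 0
G(6) = mex{0,0} = 1
G(7) = mex{1,1} = 0
G(8) = mex{0,2} = 1
G(9) = mex{1,0} = 2
G(10) = mex{2,1} = 0
G(11) = mex{0,0} = 1
G(12) = mex{1,1} = 0
G(13) = mex{0,2} = 1
G(14) = mex{1,0} = 2
G(15) = mex{2,1} = 0
G(16) = mex{0,0} = 1
G(17) = mex{1,1} = 0
G(18) = mex{0,2} = 1
G(19) = mex{1,0} = 2
G(20) = mex{2,1} = 0
G(21) = mex{0,0} = 1
G(22) = mex{1,1} = 0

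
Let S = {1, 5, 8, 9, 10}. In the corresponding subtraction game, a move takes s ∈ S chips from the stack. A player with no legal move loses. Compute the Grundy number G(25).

2

G(0) = 0
G(1) = mex{0} = 1
G(2) = mex{1} = 0
G(3) = mex{0} = 1
G(4) = mex{1} = 0
G(5) = mex{0,0} = 1
G(6) = mex{1,1} = 0
G(7) = mex{0,0} = 1
G(8) = mex{1,1,0} = 2
G(9) = mex{2,0,1,0} = 3
G(10) = mex{3,1,0,1,0} = 2
G(11) = mex{2,0,1,0,1} = 3
G(12) = mex{3,1,0,1,0} = 2
G(13) = mex{2,2,1,0,1} = 3
G(14) = mex{3,3,0,1,0} = 2
G(15) = mex{2,2,1,0,1} = 3
G(16) = mex{3,3,2,1,0} = 4
G(17) = mex{4,2,3,2,1} = 0
G(18) = mex{0,3,2,3,2} = 1
G(19) = mex{1,2,3,2,3} = 0
G(20) = mex{0,3,2,3,2} = 1
G(21) = mex{1,4,3,2,3} = 0
G(22) = mex{0,0,2,3,2} = 1
G(23) = mex{1,1,3,2,3} = 0
G(24) = mex{0,0,4,3,2} = 1
G(25) = mex{1,1,0,4,3} = 2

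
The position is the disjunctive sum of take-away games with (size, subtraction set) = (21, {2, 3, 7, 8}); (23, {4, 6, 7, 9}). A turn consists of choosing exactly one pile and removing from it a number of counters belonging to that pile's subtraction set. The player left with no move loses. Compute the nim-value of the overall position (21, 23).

2

Pile A, S = {2, 3, 7, 8}:
n :  0  1  2  3  4  5  6  7  8  9 10 11 12 13 14 15 16 17 18 19 20 21
G :  0  0  1  1  2  0  0  1  1  2  0  0  1  1  2  0  0  1  1  2  0  0
G_A(21) = 0.
Pile B, S = {4, 6, 7, 9}:
G(0) = 0
G(1) = mex{} = 0
G(2) = mex{} = 0
G(3) = mex{} = 0
G(4) = mex{0} = 1
G(5) = mex{0} = 1
G(6) = mex{0,0} = 1
G(7) = mex{0,0,0} = 1
G(8) = mex{1,0,0} = 2
G(9) = mex{1,0,0,0} = 2
G(10) = mex{1,1,0,0} = 2
G(11) = mex{1,1,1,0} = 2
G(12) = mex{2,1,1,0} = 3
G(13) = mex{2,1,1,1} = 0
G(14) = mex{2,2,1,1} = 0
G(15) = mex{2,2,2,1} = 0
G(16) = mex{3,2,2,1} = 0
G(17) = mex{0,2,2,2} = 1
G(18) = mex{0,3,2,2} = 1
G(19) = mex{0,0,3,2} = 1
G(20) = mex{0,0,0,2} = 1
G(21) = mex{1,0,0,3} = 2
G(22) = mex{1,0,0,0} = 2
G(23) = mex{1,1,0,0} = 2
G_B(23) = 2.
Combined Grundy value = 0 ⊕ 2 = 2.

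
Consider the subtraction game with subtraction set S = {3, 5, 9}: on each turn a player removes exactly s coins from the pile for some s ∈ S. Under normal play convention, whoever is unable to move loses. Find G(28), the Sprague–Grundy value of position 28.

0

G(0) = 0
G(1) = mex{} = 0
G(2) = mex{} = 0
G(3) = mex{0} = 1
G(4) = mex{0} = 1
G(5) = mex{0,0} = 1
G(6) = mex{1,0} = 2
G(7) = mex{1,0} = 2
G(8) = mex{1,1} = 0
G(9) = mex{2,1,0} = 3
G(10) = mex{2,1,0} = 3
G(11) = mex{0,2,0} = 1
G(12) = mex{3,2,1} = 0
G(13) = mex{3,0,1} = 2
G(14) = mex{1,3,1} = 0
G(15) = mex{0,3,2} = 1
G(16) = mex{2,1,2} = 0
G(17) = mex{0,0,0} = 1
G(18) = mex{1,2,3} = 0
G(19) = mex{0,0,3} = 1
G(20) = mex{1,1,1} = 0
G(21) = mex{0,0,0} = 1
G(22) = mex{1,1,2} = 0
G(23) = mex{0,0,0} = 1
G(24) = mex{1,1,1} = 0
G(25) = mex{0,0,0} = 1
G(26) = mex{1,1,1} = 0
G(27) = mex{0,0,0} = 1
G(28) = mex{1,1,1} = 0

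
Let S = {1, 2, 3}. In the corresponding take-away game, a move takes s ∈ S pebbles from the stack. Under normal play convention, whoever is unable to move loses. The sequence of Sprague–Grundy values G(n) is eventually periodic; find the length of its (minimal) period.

4

n :  0  1  2  3  4  5  6  7  8  9 10 11 12 13 14
G :  0  1  2  3  0  1  2  3  0  1  2  3  0  1  2
G(n+4) = G(n) holds for n = 0,…,2 (a full window of length max(S) = 3), so the sequence is purely periodic with period 4.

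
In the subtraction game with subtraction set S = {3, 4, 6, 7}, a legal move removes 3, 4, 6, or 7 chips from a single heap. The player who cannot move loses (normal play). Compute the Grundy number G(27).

G(0) = 0
G(1) = mex{} = 0
G(2) = mex{} = 0
G(3) = mex{0} = 1
G(4) = mex{0,0} = 1
G(5) = mex{0,0} = 1
G(6) = mex{1,0,0} = 2
G(7) = mex{1,1,0,0} = 2
G(8) = mex{1,1,0,0} = 2
G(9) = mex{2,1,1,0} = 3
G(10) = mex{2,2,1,1} = 0
G(11) = mex{2,2,1,1} = 0
G(12) = mex{3,2,2,1} = 0
G(13) = mex{0,3,2,2} = 1
G(14) = mex{0,0,2,2} = 1
G(15) = mex{0,0,3,2} = 1
G(16) = mex{1,0,0,3} = 2
G(17) = mex{1,1,0,0} = 2
G(18) = mex{1,1,0,0} = 2
G(19) = mex{2,1,1,0} = 3
G(20) = mex{2,2,1,1} = 0
G(21) = mex{2,2,1,1} = 0
G(22) = mex{3,2,2,1} = 0
G(23) = mex{0,3,2,2} = 1
G(24) = mex{0,0,2,2} = 1
G(25) = mex{0,0,3,2} = 1
G(26) = mex{1,0,0,3} = 2
G(27) = mex{1,1,0,0} = 2

2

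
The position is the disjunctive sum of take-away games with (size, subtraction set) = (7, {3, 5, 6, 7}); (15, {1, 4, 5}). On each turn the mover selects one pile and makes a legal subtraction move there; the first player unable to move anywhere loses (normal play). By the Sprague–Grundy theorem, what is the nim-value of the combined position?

Pile A, S = {3, 5, 6, 7}:
G(0) = 0
G(1) = mex{} = 0
G(2) = mex{} = 0
G(3) = mex{0} = 1
G(4) = mex{0} = 1
G(5) = mex{0,0} = 1
G(6) = mex{1,0,0} = 2
G(7) = mex{1,0,0,0} = 2
G_A(7) = 2.
Pile B, S = {1, 4, 5}:
G(0) = 0
G(1) = mex{0} = 1
G(2) = mex{1} = 0
G(3) = mex{0} = 1
G(4) = mex{1,0} = 2
G(5) = mex{2,1,0} = 3
G(6) = mex{3,0,1} = 2
G(7) = mex{2,1,0} = 3
G(8) = mex{3,2,1} = 0
G(9) = mex{0,3,2} = 1
G(10) = mex{1,2,3} = 0
G(11) = mex{0,3,2} = 1
G(12) = mex{1,0,3} = 2
G(13) = mex{2,1,0} = 3
G(14) = mex{3,0,1} = 2
G(15) = mex{2,1,0} = 3
G_B(15) = 3.
Combined Grundy value = 2 ⊕ 3 = 1.

1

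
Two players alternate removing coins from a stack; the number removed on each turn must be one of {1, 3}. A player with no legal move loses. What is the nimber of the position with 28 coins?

0

G(0) = 0
G(1) = mex{0} = 1
G(2) = mex{1} = 0
G(3) = mex{0,0} = 1
G(4) = mex{1,1} = 0
G(5) = mex{0,0} = 1
G(6) = mex{1,1} = 0
G(7) = mex{0,0} = 1
G(8) = mex{1,1} = 0
G(9) = mex{0,0} = 1
G(10) = mex{1,1} = 0
G(11) = mex{0,0} = 1
G(12) = mex{1,1} = 0
G(13) = mex{0,0} = 1
G(14) = mex{1,1} = 0
G(15) = mex{0,0} = 1
G(16) = mex{1,1} = 0
G(17) = mex{0,0} = 1
G(18) = mex{1,1} = 0
G(19) = mex{0,0} = 1
G(20) = mex{1,1} = 0
G(21) = mex{0,0} = 1
G(22) = mex{1,1} = 0
G(23) = mex{0,0} = 1
G(24) = mex{1,1} = 0
G(25) = mex{0,0} = 1
G(26) = mex{1,1} = 0
G(27) = mex{0,0} = 1
G(28) = mex{1,1} = 0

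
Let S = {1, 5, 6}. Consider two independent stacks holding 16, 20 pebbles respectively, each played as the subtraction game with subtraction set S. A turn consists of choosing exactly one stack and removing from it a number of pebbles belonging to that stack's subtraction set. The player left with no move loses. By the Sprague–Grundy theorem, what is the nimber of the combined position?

All stacks use S = {1, 5, 6}:
G(0) = 0
G(1) = mex{0} = 1
G(2) = mex{1} = 0
G(3) = mex{0} = 1
G(4) = mex{1} = 0
G(5) = mex{0,0} = 1
G(6) = mex{1,1,0} = 2
G(7) = mex{2,0,1} = 3
G(8) = mex{3,1,0} = 2
G(9) = mex{2,0,1} = 3
G(10) = mex{3,1,0} = 2
G(11) = mex{2,2,1} = 0
G(12) = mex{0,3,2} = 1
G(13) = mex{1,2,3} = 0
G(14) = mex{0,3,2} = 1
G(15) = mex{1,2,3} = 0
G(16) = mex{0,0,2} = 1
G(17) = mex{1,1,0} = 2
G(18) = mex{2,0,1} = 3
G(19) = mex{3,1,0} = 2
G(20) = mex{2,0,1} = 3
Stack A: G(16) = 1.
Stack B: G(20) = 3.
Combined Grundy value = 1 ⊕ 3 = 2.

2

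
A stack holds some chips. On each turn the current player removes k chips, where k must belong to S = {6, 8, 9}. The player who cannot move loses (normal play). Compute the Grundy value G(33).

0

n :  0  1  2  3  4  5  6  7  8  9 10 11 12 13 14 15 16 17 18 19 20 21 22 23 24 25 26 27 28 29 30 31 32 33
G :  0  0  0  0  0  0  1  1  1  1  1  1  2  2  2  0  0  0  0  0  0  1  1  1  1  1  1  2  2  2  0  0  0  0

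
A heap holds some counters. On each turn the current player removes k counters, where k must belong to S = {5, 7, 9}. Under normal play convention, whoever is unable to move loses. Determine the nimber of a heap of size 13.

2

n :  0  1  2  3  4  5  6  7  8  9 10 11 12 13
G :  0  0  0  0  0  1  1  1  1  1  2  2  2  2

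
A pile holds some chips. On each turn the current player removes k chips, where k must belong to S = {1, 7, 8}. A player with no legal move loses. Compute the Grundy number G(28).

n :  0  1  2  3  4  5  6  7  8  9 10 11 12 13 14 15 16 17 18 19 20 21 22 23 24 25 26 27 28
G :  0  1  0  1  0  1  0  1  2  3  2  3  2  3  2  0  1  0  1  0  1  0  1  2  3  2  3  2  3

3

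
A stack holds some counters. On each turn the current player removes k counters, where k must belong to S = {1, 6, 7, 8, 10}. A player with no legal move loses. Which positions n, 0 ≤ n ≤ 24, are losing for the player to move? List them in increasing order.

G(0) = 0
G(1) = mex{0} = 1
G(2) = mex{1} = 0
G(3) = mex{0} = 1
G(4) = mex{1} = 0
G(5) = mex{0} = 1
G(6) = mex{1,0} = 2
G(7) = mex{2,1,0} = 3
G(8) = mex{3,0,1,0} = 2
G(9) = mex{2,1,0,1} = 3
G(10) = mex{3,0,1,0,0} = 2
G(11) = mex{2,1,0,1,1} = 3
G(12) = mex{3,2,1,0,0} = 4
G(13) = mex{4,3,2,1,1} = 0
G(14) = mex{0,2,3,2,0} = 1
G(15) = mex{1,3,2,3,1} = 0
G(16) = mex{0,2,3,2,2} = 1
G(17) = mex{1,3,2,3,3} = 0
G(18) = mex{0,4,3,2,2} = 1
G(19) = mex{1,0,4,3,3} = 2
G(20) = mex{2,1,0,4,2} = 3
G(21) = mex{3,0,1,0,3} = 2
G(22) = mex{2,1,0,1,4} = 3
G(23) = mex{3,0,1,0,0} = 2
G(24) = mex{2,1,0,1,1} = 3
P-positions are exactly the n with G(n) = 0.

0, 2, 4, 13, 15, 17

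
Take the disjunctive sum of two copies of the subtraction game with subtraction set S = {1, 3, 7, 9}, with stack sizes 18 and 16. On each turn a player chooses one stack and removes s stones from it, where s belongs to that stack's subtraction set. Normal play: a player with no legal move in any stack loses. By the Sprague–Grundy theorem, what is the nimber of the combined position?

All stacks use S = {1, 3, 7, 9}:
G(0) = 0
G(1) = mex{0} = 1
G(2) = mex{1} = 0
G(3) = mex{0,0} = 1
G(4) = mex{1,1} = 0
G(5) = mex{0,0} = 1
G(6) = mex{1,1} = 0
G(7) = mex{0,0,0} = 1
G(8) = mex{1,1,1} = 0
G(9) = mex{0,0,0,0} = 1
G(10) = mex{1,1,1,1} = 0
G(11) = mex{0,0,0,0} = 1
G(12) = mex{1,1,1,1} = 0
G(13) = mex{0,0,0,0} = 1
G(14) = mex{1,1,1,1} = 0
G(15) = mex{0,0,0,0} = 1
G(16) = mex{1,1,1,1} = 0
G(17) = mex{0,0,0,0} = 1
G(18) = mex{1,1,1,1} = 0
Stack A: G(18) = 0.
Stack B: G(16) = 0.
Combined Grundy value = 0 ⊕ 0 = 0.

0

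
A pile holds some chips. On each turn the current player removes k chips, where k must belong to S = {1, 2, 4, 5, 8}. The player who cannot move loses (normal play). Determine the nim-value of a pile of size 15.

0

n :  0  1  2  3  4  5  6  7  8  9 10 11 12 13 14 15
G :  0  1  2  0  1  2  0  1  2  0  1  2  0  1  2  0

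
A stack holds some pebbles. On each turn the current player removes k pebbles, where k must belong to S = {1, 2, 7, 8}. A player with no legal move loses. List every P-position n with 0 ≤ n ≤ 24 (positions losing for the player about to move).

0, 3, 6, 9, 12, 15, 18, 21, 24

G(0) = 0
G(1) = mex{0} = 1
G(2) = mex{1,0} = 2
G(3) = mex{2,1} = 0
G(4) = mex{0,2} = 1
G(5) = mex{1,0} = 2
G(6) = mex{2,1} = 0
G(7) = mex{0,2,0} = 1
G(8) = mex{1,0,1,0} = 2
G(9) = mex{2,1,2,1} = 0
G(10) = mex{0,2,0,2} = 1
G(11) = mex{1,0,1,0} = 2
G(12) = mex{2,1,2,1} = 0
G(13) = mex{0,2,0,2} = 1
G(14) = mex{1,0,1,0} = 2
G(15) = mex{2,1,2,1} = 0
G(16) = mex{0,2,0,2} = 1
G(17) = mex{1,0,1,0} = 2
G(18) = mex{2,1,2,1} = 0
G(19) = mex{0,2,0,2} = 1
G(20) = mex{1,0,1,0} = 2
G(21) = mex{2,1,2,1} = 0
G(22) = mex{0,2,0,2} = 1
G(23) = mex{1,0,1,0} = 2
G(24) = mex{2,1,2,1} = 0
P-positions are exactly the n with G(n) = 0.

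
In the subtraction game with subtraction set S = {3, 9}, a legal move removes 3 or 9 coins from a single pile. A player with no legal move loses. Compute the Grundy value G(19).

0

n :  0  1  2  3  4  5  6  7  8  9 10 11 12 13 14 15 16 17 18 19
G :  0  0  0  1  1  1  0  0  0  1  1  1  0  0  0  1  1  1  0  0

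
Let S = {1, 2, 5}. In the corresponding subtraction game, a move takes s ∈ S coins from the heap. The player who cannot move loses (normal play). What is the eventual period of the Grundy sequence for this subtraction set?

G(0) = 0
G(1) = mex{0} = 1
G(2) = mex{1,0} = 2
G(3) = mex{2,1} = 0
G(4) = mex{0,2} = 1
G(5) = mex{1,0,0} = 2
G(6) = mex{2,1,1} = 0
G(7) = mex{0,2,2} = 1
G(8) = mex{1,0,0} = 2
G(9) = mex{2,1,1} = 0
G(10) = mex{0,2,2} = 1
G(11) = mex{1,0,0} = 2
G(12) = mex{2,1,1} = 0
G(13) = mex{0,2,2} = 1
G(14) = mex{1,0,0} = 2
G(n+3) = G(n) holds for n = 0,…,4 (a full window of length max(S) = 5), so the sequence is purely periodic with period 3.

3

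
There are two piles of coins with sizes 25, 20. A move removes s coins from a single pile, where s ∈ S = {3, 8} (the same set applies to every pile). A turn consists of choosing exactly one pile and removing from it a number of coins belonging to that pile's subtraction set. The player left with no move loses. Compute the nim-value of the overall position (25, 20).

0

All piles use S = {3, 8}:
G(0) = 0
G(1) = mex{} = 0
G(2) = mex{} = 0
G(3) = mex{0} = 1
G(4) = mex{0} = 1
G(5) = mex{0} = 1
G(6) = mex{1} = 0
G(7) = mex{1} = 0
G(8) = mex{1,0} = 2
G(9) = mex{0,0} = 1
G(10) = mex{0,0} = 1
G(11) = mex{2,1} = 0
G(12) = mex{1,1} = 0
G(13) = mex{1,1} = 0
G(14) = mex{0,0} = 1
G(15) = mex{0,0} = 1
G(16) = mex{0,2} = 1
G(17) = mex{1,1} = 0
G(18) = mex{1,1} = 0
G(19) = mex{1,0} = 2
G(20) = mex{0,0} = 1
G(21) = mex{0,0} = 1
G(22) = mex{2,1} = 0
G(23) = mex{1,1} = 0
G(24) = mex{1,1} = 0
G(25) = mex{0,0} = 1
Pile A: G(25) = 1.
Pile B: G(20) = 1.
Combined Grundy value = 1 ⊕ 1 = 0.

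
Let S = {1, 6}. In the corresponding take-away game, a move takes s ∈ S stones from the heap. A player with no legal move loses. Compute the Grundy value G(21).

n :  0  1  2  3  4  5  6  7  8  9 10 11 12 13 14 15 16 17 18 19 20 21
G :  0  1  0  1  0  1  2  0  1  0  1  0  1  2  0  1  0  1  0  1  2  0

0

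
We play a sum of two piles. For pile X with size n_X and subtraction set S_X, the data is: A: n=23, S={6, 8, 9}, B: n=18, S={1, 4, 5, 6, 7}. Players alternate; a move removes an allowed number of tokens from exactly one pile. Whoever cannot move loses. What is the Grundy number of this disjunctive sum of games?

Pile A, S = {6, 8, 9}:
G(0) = 0
G(1) = mex{} = 0
G(2) = mex{} = 0
G(3) = mex{} = 0
G(4) = mex{} = 0
G(5) = mex{} = 0
G(6) = mex{0} = 1
G(7) = mex{0} = 1
G(8) = mex{0,0} = 1
G(9) = mex{0,0,0} = 1
G(10) = mex{0,0,0} = 1
G(11) = mex{0,0,0} = 1
G(12) = mex{1,0,0} = 2
G(13) = mex{1,0,0} = 2
G(14) = mex{1,1,0} = 2
G(15) = mex{1,1,1} = 0
G(16) = mex{1,1,1} = 0
G(17) = mex{1,1,1} = 0
G(18) = mex{2,1,1} = 0
G(19) = mex{2,1,1} = 0
G(20) = mex{2,2,1} = 0
G(21) = mex{0,2,2} = 1
G(22) = mex{0,2,2} = 1
G(23) = mex{0,0,2} = 1
G_A(23) = 1.
Pile B, S = {1, 4, 5, 6, 7}:
n :  0  1  2  3  4  5  6  7  8  9 10 11 12 13 14 15 16 17 18
G :  0  1  0  1  2  3  2  3  4  5  0  1  0  1  2  3  2  3  4
G_B(18) = 4.
Combined Grundy value = 1 ⊕ 4 = 5.

5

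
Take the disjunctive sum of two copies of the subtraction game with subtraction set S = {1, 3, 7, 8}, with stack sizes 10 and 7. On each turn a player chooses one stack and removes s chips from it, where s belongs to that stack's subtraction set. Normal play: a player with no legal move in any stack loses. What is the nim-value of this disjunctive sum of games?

All stacks use S = {1, 3, 7, 8}:
n :  0  1  2  3  4  5  6  7  8  9 10
G :  0  1  0  1  0  1  0  1  2  3  2
Stack A: G(10) = 2.
Stack B: G(7) = 1.
Combined Grundy value = 2 ⊕ 1 = 3.

3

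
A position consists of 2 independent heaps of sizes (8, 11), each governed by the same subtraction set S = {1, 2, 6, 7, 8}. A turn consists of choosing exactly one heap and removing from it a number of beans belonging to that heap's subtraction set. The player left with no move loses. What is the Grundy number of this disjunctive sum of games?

0

All heaps use S = {1, 2, 6, 7, 8}:
n :  0  1  2  3  4  5  6  7  8  9 10 11
G :  0  1  2  0  1  2  3  4  5  3  4  5
Heap A: G(8) = 5.
Heap B: G(11) = 5.
Combined Grundy value = 5 ⊕ 5 = 0.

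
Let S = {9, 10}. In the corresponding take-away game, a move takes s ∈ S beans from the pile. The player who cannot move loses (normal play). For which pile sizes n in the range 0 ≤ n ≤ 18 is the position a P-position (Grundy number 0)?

0, 1, 2, 3, 4, 5, 6, 7, 8

G(0) = 0
G(1) = mex{} = 0
G(2) = mex{} = 0
G(3) = mex{} = 0
G(4) = mex{} = 0
G(5) = mex{} = 0
G(6) = mex{} = 0
G(7) = mex{} = 0
G(8) = mex{} = 0
G(9) = mex{0} = 1
G(10) = mex{0,0} = 1
G(11) = mex{0,0} = 1
G(12) = mex{0,0} = 1
G(13) = mex{0,0} = 1
G(14) = mex{0,0} = 1
G(15) = mex{0,0} = 1
G(16) = mex{0,0} = 1
G(17) = mex{0,0} = 1
G(18) = mex{1,0} = 2
P-positions are exactly the n with G(n) = 0.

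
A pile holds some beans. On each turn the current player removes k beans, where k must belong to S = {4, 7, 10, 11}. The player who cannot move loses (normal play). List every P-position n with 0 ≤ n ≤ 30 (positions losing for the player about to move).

n :  0  1  2  3  4  5  6  7  8  9 10 11 12 13 14 15 16 17 18 19 20 21 22 23 24 25 26 27 28 29 30
G :  0  0  0  0  1  1  1  1  2  2  2  2  3  3  3  0  0  0  0  1  1  1  1  2  2  2  2  3  3  3  0
P-positions are exactly the n with G(n) = 0.

0, 1, 2, 3, 15, 16, 17, 18, 30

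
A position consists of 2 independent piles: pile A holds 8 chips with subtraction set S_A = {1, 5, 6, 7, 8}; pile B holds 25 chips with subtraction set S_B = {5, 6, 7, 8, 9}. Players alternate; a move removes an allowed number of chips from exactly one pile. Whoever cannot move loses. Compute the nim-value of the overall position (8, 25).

Pile A, S = {1, 5, 6, 7, 8}:
n : 0 1 2 3 4 5 6 7 8
G : 0 1 0 1 0 1 2 3 2
G_A(8) = 2.
Pile B, S = {5, 6, 7, 8, 9}:
n :  0  1  2  3  4  5  6  7  8  9 10 11 12 13 14 15 16 17 18 19 20 21 22 23 24 25
G :  0  0  0  0  0  1  1  1  1  1  2  2  2  2  0  0  0  0  0  1  1  1  1  1  2  2
G_B(25) = 2.
Combined Grundy value = 2 ⊕ 2 = 0.

0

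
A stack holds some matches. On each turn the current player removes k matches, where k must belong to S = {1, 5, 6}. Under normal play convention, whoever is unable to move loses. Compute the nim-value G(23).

1

n :  0  1  2  3  4  5  6  7  8  9 10 11 12 13 14 15 16 17 18 19 20 21 22 23
G :  0  1  0  1  0  1  2  3  2  3  2  0  1  0  1  0  1  2  3  2  3  2  0  1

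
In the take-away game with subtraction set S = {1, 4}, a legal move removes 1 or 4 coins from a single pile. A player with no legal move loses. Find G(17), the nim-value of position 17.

G(0) = 0
G(1) = mex{0} = 1
G(2) = mex{1} = 0
G(3) = mex{0} = 1
G(4) = mex{1,0} = 2
G(5) = mex{2,1} = 0
G(6) = mex{0,0} = 1
G(7) = mex{1,1} = 0
G(8) = mex{0,2} = 1
G(9) = mex{1,0} = 2
G(10) = mex{2,1} = 0
G(11) = mex{0,0} = 1
G(12) = mex{1,1} = 0
G(13) = mex{0,2} = 1
G(14) = mex{1,0} = 2
G(15) = mex{2,1} = 0
G(16) = mex{0,0} = 1
G(17) = mex{1,1} = 0

0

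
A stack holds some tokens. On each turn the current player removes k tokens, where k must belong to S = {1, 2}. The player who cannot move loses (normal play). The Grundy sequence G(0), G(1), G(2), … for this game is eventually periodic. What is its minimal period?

G(0) = 0
G(1) = mex{0} = 1
G(2) = mex{1,0} = 2
G(3) = mex{2,1} = 0
G(4) = mex{0,2} = 1
G(5) = mex{1,0} = 2
G(6) = mex{2,1} = 0
G(7) = mex{0,2} = 1
G(8) = mex{1,0} = 2
G(9) = mex{2,1} = 0
G(10) = mex{0,2} = 1
G(11) = mex{1,0} = 2
G(12) = mex{2,1} = 0
G(13) = mex{0,2} = 1
G(14) = mex{1,0} = 2
G(n+3) = G(n) holds for n = 0,…,1 (a full window of length max(S) = 2), so the sequence is purely periodic with period 3.

3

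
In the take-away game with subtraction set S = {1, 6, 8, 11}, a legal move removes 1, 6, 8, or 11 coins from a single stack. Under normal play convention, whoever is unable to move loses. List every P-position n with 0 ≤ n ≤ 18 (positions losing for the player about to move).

0, 2, 4, 7, 9, 14, 16

G(0) = 0
G(1) = mex{0} = 1
G(2) = mex{1} = 0
G(3) = mex{0} = 1
G(4) = mex{1} = 0
G(5) = mex{0} = 1
G(6) = mex{1,0} = 2
G(7) = mex{2,1} = 0
G(8) = mex{0,0,0} = 1
G(9) = mex{1,1,1} = 0
G(10) = mex{0,0,0} = 1
G(11) = mex{1,1,1,0} = 2
G(12) = mex{2,2,0,1} = 3
G(13) = mex{3,0,1,0} = 2
G(14) = mex{2,1,2,1} = 0
G(15) = mex{0,0,0,0} = 1
G(16) = mex{1,1,1,1} = 0
G(17) = mex{0,2,0,2} = 1
G(18) = mex{1,3,1,0} = 2
P-positions are exactly the n with G(n) = 0.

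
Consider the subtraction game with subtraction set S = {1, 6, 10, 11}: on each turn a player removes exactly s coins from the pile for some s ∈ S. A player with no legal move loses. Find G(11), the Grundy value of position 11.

G(0) = 0
G(1) = mex{0} = 1
G(2) = mex{1} = 0
G(3) = mex{0} = 1
G(4) = mex{1} = 0
G(5) = mex{0} = 1
G(6) = mex{1,0} = 2
G(7) = mex{2,1} = 0
G(8) = mex{0,0} = 1
G(9) = mex{1,1} = 0
G(10) = mex{0,0,0} = 1
G(11) = mex{1,1,1,0} = 2

2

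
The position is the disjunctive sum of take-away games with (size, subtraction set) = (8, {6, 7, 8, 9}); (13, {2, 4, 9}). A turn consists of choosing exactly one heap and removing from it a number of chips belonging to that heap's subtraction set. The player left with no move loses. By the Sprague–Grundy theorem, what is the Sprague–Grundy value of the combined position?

Heap A, S = {6, 7, 8, 9}:
n : 0 1 2 3 4 5 6 7 8
G : 0 0 0 0 0 0 1 1 1
G_A(8) = 1.
Heap B, S = {2, 4, 9}:
n :  0  1  2  3  4  5  6  7  8  9 10 11 12 13
G :  0  0  1  1  2  2  0  0  1  1  2  2  0  0
G_B(13) = 0.
Combined Grundy value = 1 ⊕ 0 = 1.

1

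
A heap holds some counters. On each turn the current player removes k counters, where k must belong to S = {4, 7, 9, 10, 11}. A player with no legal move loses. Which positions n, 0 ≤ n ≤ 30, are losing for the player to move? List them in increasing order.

n :  0  1  2  3  4  5  6  7  8  9 10 11 12 13 14 15 16 17 18 19 20 21 22 23 24 25 26 27 28 29 30
G :  0  0  0  0  1  1  1  1  2  2  2  2  3  3  3  0  0  0  0  1  1  1  1  2  2  2  2  3  3  3  0
P-positions are exactly the n with G(n) = 0.

0, 1, 2, 3, 15, 16, 17, 18, 30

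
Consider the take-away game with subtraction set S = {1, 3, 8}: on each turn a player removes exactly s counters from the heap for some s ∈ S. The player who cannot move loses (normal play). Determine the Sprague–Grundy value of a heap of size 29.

1

G(0) = 0
G(1) = mex{0} = 1
G(2) = mex{1} = 0
G(3) = mex{0,0} = 1
G(4) = mex{1,1} = 0
G(5) = mex{0,0} = 1
G(6) = mex{1,1} = 0
G(7) = mex{0,0} = 1
G(8) = mex{1,1,0} = 2
G(9) = mex{2,0,1} = 3
G(10) = mex{3,1,0} = 2
G(11) = mex{2,2,1} = 0
G(12) = mex{0,3,0} = 1
G(13) = mex{1,2,1} = 0
G(14) = mex{0,0,0} = 1
G(15) = mex{1,1,1} = 0
G(16) = mex{0,0,2} = 1
G(17) = mex{1,1,3} = 0
G(18) = mex{0,0,2} = 1
G(19) = mex{1,1,0} = 2
G(20) = mex{2,0,1} = 3
G(21) = mex{3,1,0} = 2
G(22) = mex{2,2,1} = 0
G(23) = mex{0,3,0} = 1
G(24) = mex{1,2,1} = 0
G(25) = mex{0,0,0} = 1
G(26) = mex{1,1,1} = 0
G(27) = mex{0,0,2} = 1
G(28) = mex{1,1,3} = 0
G(29) = mex{0,0,2} = 1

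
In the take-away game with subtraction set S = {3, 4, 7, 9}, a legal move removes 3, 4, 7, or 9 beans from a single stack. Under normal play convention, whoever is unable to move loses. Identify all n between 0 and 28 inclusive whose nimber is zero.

G(0) = 0
G(1) = mex{} = 0
G(2) = mex{} = 0
G(3) = mex{0} = 1
G(4) = mex{0,0} = 1
G(5) = mex{0,0} = 1
G(6) = mex{1,0} = 2
G(7) = mex{1,1,0} = 2
G(8) = mex{1,1,0} = 2
G(9) = mex{2,1,0,0} = 3
G(10) = mex{2,2,1,0} = 3
G(11) = mex{2,2,1,0} = 3
G(12) = mex{3,2,1,1} = 0
G(13) = mex{3,3,2,1} = 0
G(14) = mex{3,3,2,1} = 0
G(15) = mex{0,3,2,2} = 1
G(16) = mex{0,0,3,2} = 1
G(17) = mex{0,0,3,2} = 1
G(18) = mex{1,0,3,3} = 2
G(19) = mex{1,1,0,3} = 2
G(20) = mex{1,1,0,3} = 2
G(21) = mex{2,1,0,0} = 3
G(22) = mex{2,2,1,0} = 3
G(23) = mex{2,2,1,0} = 3
G(24) = mex{3,2,1,1} = 0
G(25) = mex{3,3,2,1} = 0
G(26) = mex{3,3,2,1} = 0
G(27) = mex{0,3,2,2} = 1
G(28) = mex{0,0,3,2} = 1
P-positions are exactly the n with G(n) = 0.

0, 1, 2, 12, 13, 14, 24, 25, 26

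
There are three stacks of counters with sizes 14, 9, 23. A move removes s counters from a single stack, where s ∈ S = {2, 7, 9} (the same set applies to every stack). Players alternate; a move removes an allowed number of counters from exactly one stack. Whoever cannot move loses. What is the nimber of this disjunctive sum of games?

All stacks use S = {2, 7, 9}:
G(0) = 0
G(1) = mex{} = 0
G(2) = mex{0} = 1
G(3) = mex{0} = 1
G(4) = mex{1} = 0
G(5) = mex{1} = 0
G(6) = mex{0} = 1
G(7) = mex{0,0} = 1
G(8) = mex{1,0} = 2
G(9) = mex{1,1,0} = 2
G(10) = mex{2,1,0} = 3
G(11) = mex{2,0,1} = 3
G(12) = mex{3,0,1} = 2
G(13) = mex{3,1,0} = 2
G(14) = mex{2,1,0} = 3
G(15) = mex{2,2,1} = 0
G(16) = mex{3,2,1} = 0
G(17) = mex{0,3,2} = 1
G(18) = mex{0,3,2} = 1
G(19) = mex{1,2,3} = 0
G(20) = mex{1,2,3} = 0
G(21) = mex{0,3,2} = 1
G(22) = mex{0,0,2} = 1
G(23) = mex{1,0,3} = 2
Stack A: G(14) = 3.
Stack B: G(9) = 2.
Stack C: G(23) = 2.
Combined Grundy value = 3 ⊕ 2 ⊕ 2 = 3.

3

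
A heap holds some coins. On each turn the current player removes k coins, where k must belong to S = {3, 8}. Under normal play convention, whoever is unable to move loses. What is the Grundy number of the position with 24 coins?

G(0) = 0
G(1) = mex{} = 0
G(2) = mex{} = 0
G(3) = mex{0} = 1
G(4) = mex{0} = 1
G(5) = mex{0} = 1
G(6) = mex{1} = 0
G(7) = mex{1} = 0
G(8) = mex{1,0} = 2
G(9) = mex{0,0} = 1
G(10) = mex{0,0} = 1
G(11) = mex{2,1} = 0
G(12) = mex{1,1} = 0
G(13) = mex{1,1} = 0
G(14) = mex{0,0} = 1
G(15) = mex{0,0} = 1
G(16) = mex{0,2} = 1
G(17) = mex{1,1} = 0
G(18) = mex{1,1} = 0
G(19) = mex{1,0} = 2
G(20) = mex{0,0} = 1
G(21) = mex{0,0} = 1
G(22) = mex{2,1} = 0
G(23) = mex{1,1} = 0
G(24) = mex{1,1} = 0

0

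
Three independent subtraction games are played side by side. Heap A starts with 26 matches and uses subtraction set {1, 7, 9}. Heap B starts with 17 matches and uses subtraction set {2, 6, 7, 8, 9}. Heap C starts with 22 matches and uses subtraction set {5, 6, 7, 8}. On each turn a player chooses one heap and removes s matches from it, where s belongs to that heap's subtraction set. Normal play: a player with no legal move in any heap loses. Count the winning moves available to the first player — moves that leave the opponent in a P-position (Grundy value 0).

Heap A, S = {1, 7, 9}:
G(0) = 0
G(1) = mex{0} = 1
G(2) = mex{1} = 0
G(3) = mex{0} = 1
G(4) = mex{1} = 0
G(5) = mex{0} = 1
G(6) = mex{1} = 0
G(7) = mex{0,0} = 1
G(8) = mex{1,1} = 0
G(9) = mex{0,0,0} = 1
G(10) = mex{1,1,1} = 0
G(11) = mex{0,0,0} = 1
G(12) = mex{1,1,1} = 0
G(13) = mex{0,0,0} = 1
G(14) = mex{1,1,1} = 0
G(15) = mex{0,0,0} = 1
G(16) = mex{1,1,1} = 0
G(17) = mex{0,0,0} = 1
G(18) = mex{1,1,1} = 0
G(19) = mex{0,0,0} = 1
G(20) = mex{1,1,1} = 0
G(21) = mex{0,0,0} = 1
G(22) = mex{1,1,1} = 0
G(23) = mex{0,0,0} = 1
G(24) = mex{1,1,1} = 0
G(25) = mex{0,0,0} = 1
G(26) = mex{1,1,1} = 0
G_A(26) = 0.
Heap B, S = {2, 6, 7, 8, 9}:
G(0) = 0
G(1) = mex{} = 0
G(2) = mex{0} = 1
G(3) = mex{0} = 1
G(4) = mex{1} = 0
G(5) = mex{1} = 0
G(6) = mex{0,0} = 1
G(7) = mex{0,0,0} = 1
G(8) = mex{1,1,0,0} = 2
G(9) = mex{1,1,1,0,0} = 2
G(10) = mex{2,0,1,1,0} = 3
G(11) = mex{2,0,0,1,1} = 3
G(12) = mex{3,1,0,0,1} = 2
G(13) = mex{3,1,1,0,0} = 2
G(14) = mex{2,2,1,1,0} = 3
G(15) = mex{2,2,2,1,1} = 0
G(16) = mex{3,3,2,2,1} = 0
G(17) = mex{0,3,3,2,2} = 1
G_B(17) = 1.
Heap C, S = {5, 6, 7, 8}:
n :  0  1  2  3  4  5  6  7  8  9 10 11 12 13 14 15 16 17 18 19 20 21 22
G :  0  0  0  0  0  1  1  1  1  1  2  2  2  0  0  0  0  0  1  1  1  1  1
G_C(22) = 1.
Combined Grundy value = 0 ⊕ 1 ⊕ 1 = 0.
A winning move leaves total XOR = 0, i.e. changes one component's Grundy value g to g ⊕ X where X is the current total.
Heap A: target g' = 0⊕0 = 0, but every legal move changes the Grundy value (mex property), so 0 moves.
Heap B: target g' = 1⊕0 = 1, but every legal move changes the Grundy value (mex property), so 0 moves.
Heap C: target g' = 1⊕0 = 1, but every legal move changes the Grundy value (mex property), so 0 moves.

0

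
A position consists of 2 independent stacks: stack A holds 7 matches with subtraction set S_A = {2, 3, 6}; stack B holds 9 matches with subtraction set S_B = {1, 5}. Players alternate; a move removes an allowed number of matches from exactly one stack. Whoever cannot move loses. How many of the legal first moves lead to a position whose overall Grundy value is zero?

0

Stack A, S = {2, 3, 6}:
G(0) = 0
G(1) = mex{} = 0
G(2) = mex{0} = 1
G(3) = mex{0,0} = 1
G(4) = mex{1,0} = 2
G(5) = mex{1,1} = 0
G(6) = mex{2,1,0} = 3
G(7) = mex{0,2,0} = 1
G_A(7) = 1.
Stack B, S = {1, 5}:
n : 0 1 2 3 4 5 6 7 8 9
G : 0 1 0 1 0 1 0 1 0 1
G_B(9) = 1.
Combined Grundy value = 1 ⊕ 1 = 0.
A winning move leaves total XOR = 0, i.e. changes one component's Grundy value g to g ⊕ X where X is the current total.
Stack A: target g' = 1⊕0 = 1, but every legal move changes the Grundy value (mex property), so 0 moves.
Stack B: target g' = 1⊕0 = 1, but every legal move changes the Grundy value (mex property), so 0 moves.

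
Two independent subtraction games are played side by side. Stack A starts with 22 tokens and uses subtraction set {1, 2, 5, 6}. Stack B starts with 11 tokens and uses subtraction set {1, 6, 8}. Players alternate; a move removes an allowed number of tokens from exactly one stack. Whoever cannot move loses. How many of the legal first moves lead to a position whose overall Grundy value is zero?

5

Stack A, S = {1, 2, 5, 6}:
n :  0  1  2  3  4  5  6  7  8  9 10 11 12 13 14 15 16 17 18 19 20 21 22
G :  0  1  2  0  1  2  3  0  1  2  0  1  2  3  0  1  2  0  1  2  3  0  1
G_A(22) = 1.
Stack B, S = {1, 6, 8}:
n :  0  1  2  3  4  5  6  7  8  9 10 11
G :  0  1  0  1  0  1  2  0  1  0  1  0
G_B(11) = 0.
Combined Grundy value = 1 ⊕ 0 = 1.
A winning move leaves total XOR = 0, i.e. changes one component's Grundy value g to g ⊕ X where X is the current total.
Stack A: need g' = 1⊕1 = 0. Options: 22−1→G=0, 22−2→G=3, 22−5→G=0, 22−6→G=2. Hits: 2.
Stack B: need g' = 0⊕1 = 1. Options: 11−1→G=1, 11−6→G=1, 11−8→G=1. Hits: 3.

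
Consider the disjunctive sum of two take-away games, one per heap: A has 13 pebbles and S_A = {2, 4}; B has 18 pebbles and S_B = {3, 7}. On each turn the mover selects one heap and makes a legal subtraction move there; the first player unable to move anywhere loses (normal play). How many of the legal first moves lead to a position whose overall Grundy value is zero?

2

Heap A, S = {2, 4}:
G(0) = 0
G(1) = mex{} = 0
G(2) = mex{0} = 1
G(3) = mex{0} = 1
G(4) = mex{1,0} = 2
G(5) = mex{1,0} = 2
G(6) = mex{2,1} = 0
G(7) = mex{2,1} = 0
G(8) = mex{0,2} = 1
G(9) = mex{0,2} = 1
G(10) = mex{1,0} = 2
G(11) = mex{1,0} = 2
G(12) = mex{2,1} = 0
G(13) = mex{2,1} = 0
G_A(13) = 0.
Heap B, S = {3, 7}:
G(0) = 0
G(1) = mex{} = 0
G(2) = mex{} = 0
G(3) = mex{0} = 1
G(4) = mex{0} = 1
G(5) = mex{0} = 1
G(6) = mex{1} = 0
G(7) = mex{1,0} = 2
G(8) = mex{1,0} = 2
G(9) = mex{0,0} = 1
G(10) = mex{2,1} = 0
G(11) = mex{2,1} = 0
G(12) = mex{1,1} = 0
G(13) = mex{0,0} = 1
G(14) = mex{0,2} = 1
G(15) = mex{0,2} = 1
G(16) = mex{1,1} = 0
G(17) = mex{1,0} = 2
G(18) = mex{1,0} = 2
G_B(18) = 2.
Combined Grundy value = 0 ⊕ 2 = 2.
A winning move leaves total XOR = 0, i.e. changes one component's Grundy value g to g ⊕ X where X is the current total.
Heap A: need g' = 0⊕2 = 2. Options: 13−2→G=2, 13−4→G=1. Hits: 1.
Heap B: need g' = 2⊕2 = 0. Options: 18−3→G=1, 18−7→G=0. Hits: 1.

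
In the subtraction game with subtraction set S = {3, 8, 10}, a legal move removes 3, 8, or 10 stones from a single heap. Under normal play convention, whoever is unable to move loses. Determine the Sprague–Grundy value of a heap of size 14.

2

G(0) = 0
G(1) = mex{} = 0
G(2) = mex{} = 0
G(3) = mex{0} = 1
G(4) = mex{0} = 1
G(5) = mex{0} = 1
G(6) = mex{1} = 0
G(7) = mex{1} = 0
G(8) = mex{1,0} = 2
G(9) = mex{0,0} = 1
G(10) = mex{0,0,0} = 1
G(11) = mex{2,1,0} = 3
G(12) = mex{1,1,0} = 2
G(13) = mex{1,1,1} = 0
G(14) = mex{3,0,1} = 2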